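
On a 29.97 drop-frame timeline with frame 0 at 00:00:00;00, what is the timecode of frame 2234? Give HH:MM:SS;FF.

Ten DF minutes hold 17982 frames, so frame 2234 lies in block 0 (frames 0–17981) with 2234 frames into that block.
The block's first minute is 1800 frames and the rest 1798 each; 2234 frames reaches minute 1, so 0 × 18 + 1 × 2 = 2 labels have been skipped so far.
Adding those back, label number 2234 + 2 = 2236 at 30 labels/s is 74 s + 16 f = 0 h 1 min 14 s frame 16, i.e. 00:01:14;16.

00:01:14;16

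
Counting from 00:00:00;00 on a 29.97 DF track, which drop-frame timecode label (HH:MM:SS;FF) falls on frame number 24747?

00:13:45;21

Ten DF minutes hold 17982 frames, so frame 24747 lies in block 1 (frames 17982–35963) with 6765 frames into that block.
The block's first minute is 1800 frames and the rest 1798 each; 6765 frames reaches minute 3, so 1 × 18 + 3 × 2 = 24 labels have been skipped so far.
Adding those back, label number 24747 + 24 = 24771 at 30 labels/s is 825 s + 21 f = 0 h 13 min 45 s frame 21, i.e. 00:13:45;21.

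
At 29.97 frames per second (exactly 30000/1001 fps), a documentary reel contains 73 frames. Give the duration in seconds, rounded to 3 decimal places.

Running time = 73 × 1001/30000 = 73073/30000 s ≈ 2.436 s.

2.436 seconds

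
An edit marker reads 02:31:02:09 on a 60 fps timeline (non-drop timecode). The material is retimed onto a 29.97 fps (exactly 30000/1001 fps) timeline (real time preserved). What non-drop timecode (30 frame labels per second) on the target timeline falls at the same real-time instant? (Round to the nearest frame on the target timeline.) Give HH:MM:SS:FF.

Source frame index: (2×3600 + 31×60 + 2) × 60 + 9 = 543729.
Real time: 543729 / (60) = 181243/20 s.
Target frame: (181243/20) × (30000/1001) = 271864500/1001 ≈ 271592.907 → 271593.
At 30 labels/s: frame 271593 → 02:30:53:03.

02:30:53:03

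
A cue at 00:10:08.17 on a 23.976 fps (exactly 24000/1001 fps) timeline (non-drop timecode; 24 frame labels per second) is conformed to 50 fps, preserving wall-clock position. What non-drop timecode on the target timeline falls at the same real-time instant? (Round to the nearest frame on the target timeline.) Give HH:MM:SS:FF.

Source frame index: (0×3600 + 10×60 + 8) × 24 + 17 = 14609.
Real time: 14609 / (24000/1001) = 14623609/24000 s.
Target frame: (14623609/24000) × (50) = 14623609/480 ≈ 30465.852 → 30466.
At 50 labels/s: frame 30466 → 00:10:09:16.

00:10:09:16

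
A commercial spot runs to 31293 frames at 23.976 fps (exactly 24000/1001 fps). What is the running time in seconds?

Running time = 31293 / (24000/1001) = 1305.178875 s.

1305.178875 seconds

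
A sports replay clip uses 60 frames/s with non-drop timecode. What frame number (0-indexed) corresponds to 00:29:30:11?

Total seconds to the label: (0 × 3600 + 29 × 60 + 30) = 1770.
Frame index = 1770 × 60 + 11 = 106211.

106211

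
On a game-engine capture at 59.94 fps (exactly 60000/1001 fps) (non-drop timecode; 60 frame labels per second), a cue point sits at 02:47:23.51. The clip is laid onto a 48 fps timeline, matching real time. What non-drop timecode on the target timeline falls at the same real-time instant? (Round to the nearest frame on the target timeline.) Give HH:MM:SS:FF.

02:47:33:43

Source frame index: (2×3600 + 47×60 + 23) × 60 + 51 = 602631.
Real time: 602631 / (60000/1001) = 201077877/20000 s.
Target frame: (201077877/20000) × (48) = 603233631/1250 ≈ 482586.905 → 482587.
At 48 labels/s: frame 482587 → 02:47:33:43.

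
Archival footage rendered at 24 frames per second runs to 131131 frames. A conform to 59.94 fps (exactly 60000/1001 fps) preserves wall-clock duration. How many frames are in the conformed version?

Target frames = source frames × (target rate / source rate) = 131131 × (60000/1001)/(24) = 131131 × 2500/1001 = 327500.

327500 frames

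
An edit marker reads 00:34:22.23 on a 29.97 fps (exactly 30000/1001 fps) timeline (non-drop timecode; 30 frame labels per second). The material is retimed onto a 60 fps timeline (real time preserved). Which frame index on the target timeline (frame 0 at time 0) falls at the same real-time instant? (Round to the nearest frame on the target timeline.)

frame 123890

Source frame index: (0×3600 + 34×60 + 22) × 30 + 23 = 61883.
Real time: 61883 / (30000/1001) = 61944883/30000 s.
Target frame: (61944883/30000) × (60) = 61944883/500 ≈ 123889.766 → 123890.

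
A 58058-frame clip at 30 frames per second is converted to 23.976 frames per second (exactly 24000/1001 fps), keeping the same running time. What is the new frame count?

Target frames = source frames × (target rate / source rate) = 58058 × (24000/1001)/(30) = 58058 × 800/1001 = 46400.

46400 frames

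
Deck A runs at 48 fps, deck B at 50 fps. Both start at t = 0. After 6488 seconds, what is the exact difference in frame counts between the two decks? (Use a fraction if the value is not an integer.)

A emits 48 × 6488 = 311424 frames; B emits 50 × 6488 = 324400.
Difference = 12976 frames; B is ahead of A.

12976 frames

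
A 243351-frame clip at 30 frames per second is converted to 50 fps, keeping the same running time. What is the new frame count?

Target frames = source frames × (target rate / source rate) = 243351 × (50)/(30) = 243351 × 5/3 = 405585.

405585 frames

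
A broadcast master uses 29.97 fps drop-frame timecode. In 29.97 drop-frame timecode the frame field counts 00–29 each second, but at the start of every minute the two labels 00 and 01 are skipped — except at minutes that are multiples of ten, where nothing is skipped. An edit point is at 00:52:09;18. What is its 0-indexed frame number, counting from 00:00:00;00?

93794

As if non-drop at 30 labels/s: (0 × 3600 + 52 × 60 + 9) × 30 + 18 = 93888.
Minute boundaries passed: 52; those not divisible by 10: 52 − 5 = 47; dropped labels = 2 × 47 = 94.
Actual frame index = 93888 − 94 = 93794.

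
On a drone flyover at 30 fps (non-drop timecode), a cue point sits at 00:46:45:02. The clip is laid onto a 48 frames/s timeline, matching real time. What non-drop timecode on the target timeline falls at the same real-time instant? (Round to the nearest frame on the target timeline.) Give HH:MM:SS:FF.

00:46:45:03

Source frame index: (0×3600 + 46×60 + 45) × 30 + 2 = 84152.
Real time: 84152 / (30) = 42076/15 s.
Target frame: (42076/15) × (48) = 673216/5 ≈ 134643.200 → 134643.
At 48 labels/s: frame 134643 → 00:46:45:03.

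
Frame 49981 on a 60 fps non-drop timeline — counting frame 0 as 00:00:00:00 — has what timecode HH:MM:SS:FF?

49981 ÷ 60 = 833 full seconds, remainder 1 frame.
833 s = 0 h 13 min 53 s.
Timecode: 00:13:53:01.

00:13:53:01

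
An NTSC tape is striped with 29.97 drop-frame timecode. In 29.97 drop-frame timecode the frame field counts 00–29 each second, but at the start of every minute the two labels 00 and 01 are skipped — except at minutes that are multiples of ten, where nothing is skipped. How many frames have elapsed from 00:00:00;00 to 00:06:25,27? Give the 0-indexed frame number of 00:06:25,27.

As if non-drop at 30 labels/s: (0 × 3600 + 6 × 60 + 25) × 30 + 27 = 11577.
Minute boundaries passed: 6; those not divisible by 10: 6 − 0 = 6; dropped labels = 2 × 6 = 12.
Actual frame index = 11577 − 12 = 11565.

11565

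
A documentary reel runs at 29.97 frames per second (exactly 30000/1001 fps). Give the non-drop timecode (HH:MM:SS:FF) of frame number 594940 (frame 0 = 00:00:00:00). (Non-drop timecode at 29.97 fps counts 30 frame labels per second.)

05:30:31:10

594940 ÷ 30 = 19831 full seconds, remainder 10 frames.
19831 s = 5 h 30 min 31 s.
Timecode: 05:30:31:10.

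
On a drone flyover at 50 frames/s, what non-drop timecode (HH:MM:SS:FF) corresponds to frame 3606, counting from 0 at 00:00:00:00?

00:01:12:06

3606 ÷ 50 = 72 full seconds, remainder 6 frames.
72 s = 0 h 1 min 12 s.
Timecode: 00:01:12:06.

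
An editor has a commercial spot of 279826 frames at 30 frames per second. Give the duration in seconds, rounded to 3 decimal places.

Running time = 279826 × 1/30 = 139913/15 s ≈ 9327.533 s.

9327.533 seconds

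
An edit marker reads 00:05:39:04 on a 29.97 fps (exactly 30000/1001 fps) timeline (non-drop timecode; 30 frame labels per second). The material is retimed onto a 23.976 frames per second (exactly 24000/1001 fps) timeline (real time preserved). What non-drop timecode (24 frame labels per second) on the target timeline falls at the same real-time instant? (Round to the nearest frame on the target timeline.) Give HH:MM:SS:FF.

00:05:39:03

Source frame index: (0×3600 + 5×60 + 39) × 30 + 4 = 10174.
Real time: 10174 / (30000/1001) = 5092087/15000 s.
Target frame: (5092087/15000) × (24000/1001) = 40696/5 ≈ 8139.200 → 8139.
At 24 labels/s: frame 8139 → 00:05:39:03.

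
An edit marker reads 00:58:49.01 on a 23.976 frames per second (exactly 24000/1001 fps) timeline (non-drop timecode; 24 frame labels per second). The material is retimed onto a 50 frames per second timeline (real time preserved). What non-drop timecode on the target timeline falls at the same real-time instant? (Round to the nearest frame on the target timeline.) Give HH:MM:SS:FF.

Source frame index: (0×3600 + 58×60 + 49) × 24 + 1 = 84697.
Real time: 84697 / (24000/1001) = 84781697/24000 s.
Target frame: (84781697/24000) × (50) = 84781697/480 ≈ 176628.535 → 176629.
At 50 labels/s: frame 176629 → 00:58:52:29.

00:58:52:29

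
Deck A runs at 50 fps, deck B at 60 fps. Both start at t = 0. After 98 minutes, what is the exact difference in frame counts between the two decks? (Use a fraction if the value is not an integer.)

98 min = 5880 s.
A emits 50 × 5880 = 294000 frames; B emits 60 × 5880 = 352800.
Difference = 58800 frames; B is ahead of A.

58800 frames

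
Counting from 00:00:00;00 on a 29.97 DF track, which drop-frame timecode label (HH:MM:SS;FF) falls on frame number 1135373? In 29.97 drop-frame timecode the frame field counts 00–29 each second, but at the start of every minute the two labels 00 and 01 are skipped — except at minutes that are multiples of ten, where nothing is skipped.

10:31:23;19

Ten DF minutes hold 17982 frames, so frame 1135373 lies in block 63 (frames 1132866–1150847) with 2507 frames into that block.
The block's first minute is 1800 frames and the rest 1798 each; 2507 frames reaches minute 1, so 63 × 18 + 1 × 2 = 1136 labels have been skipped so far.
Adding those back, label number 1135373 + 1136 = 1136509 at 30 labels/s is 37883 s + 19 f = 10 h 31 min 23 s frame 19, i.e. 10:31:23;19.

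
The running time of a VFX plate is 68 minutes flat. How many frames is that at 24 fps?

68 min = 4080 s.
Frames = 4080 × 24 = 97920.

97920 frames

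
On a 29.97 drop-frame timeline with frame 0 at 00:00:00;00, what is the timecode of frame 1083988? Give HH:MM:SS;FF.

Each 10-minute DF block holds 10 × 60 × 30 − 9 × 2 = 17982 frames. 1083988 ÷ 17982 → 60 full blocks, remainder 5068.
Within the partial block the first minute is 1800 frames and each further minute 1798, so 2 further minute boundaries passed. Total skipped labels = 18 × 60 + 2 × 2 = 1084.
Non-drop label index = 1083988 + 1084 = 1085072; at 30 labels/s that is 10:02:49:02, i.e. DF 10:02:49;02.

10:02:49;02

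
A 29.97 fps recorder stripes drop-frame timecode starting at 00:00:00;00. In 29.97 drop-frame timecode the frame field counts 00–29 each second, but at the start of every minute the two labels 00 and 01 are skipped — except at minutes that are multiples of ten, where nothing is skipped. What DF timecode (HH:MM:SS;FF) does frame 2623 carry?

Ten DF minutes hold 17982 frames, so frame 2623 lies in block 0 (frames 0–17981) with 2623 frames into that block.
The block's first minute is 1800 frames and the rest 1798 each; 2623 frames reaches minute 1, so 0 × 18 + 1 × 2 = 2 labels have been skipped so far.
Adding those back, label number 2623 + 2 = 2625 at 30 labels/s is 87 s + 15 f = 0 h 1 min 27 s frame 15, i.e. 00:01:27;15.

00:01:27;15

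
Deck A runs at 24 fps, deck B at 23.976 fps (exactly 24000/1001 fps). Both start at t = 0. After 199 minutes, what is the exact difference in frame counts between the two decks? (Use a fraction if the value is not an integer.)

199 min = 11940 s.
A emits 24 × 11940 = 286560 frames; B emits 24000/1001 × 11940 = 286560000/1001.
Difference = 286560/1001 frames (≈ 286.2737); B is behind A.

286560/1001 frames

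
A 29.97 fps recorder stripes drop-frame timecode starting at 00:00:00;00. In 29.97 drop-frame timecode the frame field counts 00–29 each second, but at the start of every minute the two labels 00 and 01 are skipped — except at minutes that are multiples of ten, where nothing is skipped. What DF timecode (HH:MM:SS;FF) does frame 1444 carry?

00:00:48;04

Ten DF minutes hold 17982 frames, so frame 1444 lies in block 0 (frames 0–17981) with 1444 frames into that block.
The block's first minute is 1800 frames and the rest 1798 each; 1444 frames reaches minute 0, so 0 × 18 + 0 × 2 = 0 labels have been skipped so far.
Adding those back, label number 1444 + 0 = 1444 at 30 labels/s is 48 s + 4 f = 0 h 0 min 48 s frame 4, i.e. 00:00:48;04.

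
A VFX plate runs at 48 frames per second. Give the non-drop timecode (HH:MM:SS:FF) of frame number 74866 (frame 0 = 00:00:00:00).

74866 ÷ 48 = 1559 full seconds, remainder 34 frames.
1559 s = 0 h 25 min 59 s.
Timecode: 00:25:59:34.

00:25:59:34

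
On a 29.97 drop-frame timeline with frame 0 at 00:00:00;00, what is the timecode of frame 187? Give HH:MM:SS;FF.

00:00:06;07

Ten DF minutes hold 17982 frames, so frame 187 lies in block 0 (frames 0–17981) with 187 frames into that block.
The block's first minute is 1800 frames and the rest 1798 each; 187 frames reaches minute 0, so 0 × 18 + 0 × 2 = 0 labels have been skipped so far.
Adding those back, label number 187 + 0 = 187 at 30 labels/s is 6 s + 7 f = 0 h 0 min 6 s frame 7, i.e. 00:00:06;07.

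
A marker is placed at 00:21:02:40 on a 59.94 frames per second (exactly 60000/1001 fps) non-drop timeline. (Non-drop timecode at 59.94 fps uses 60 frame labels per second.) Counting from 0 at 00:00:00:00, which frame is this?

75760

Total seconds to the label: (0 × 3600 + 21 × 60 + 2) = 1262.
Frame index = 1262 × 60 + 40 = 75760.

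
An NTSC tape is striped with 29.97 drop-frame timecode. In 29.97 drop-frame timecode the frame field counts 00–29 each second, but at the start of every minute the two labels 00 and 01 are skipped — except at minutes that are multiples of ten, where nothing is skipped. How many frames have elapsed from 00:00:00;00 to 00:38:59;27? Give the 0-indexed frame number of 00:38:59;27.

As if non-drop at 30 labels/s: (0 × 3600 + 38 × 60 + 59) × 30 + 27 = 70197.
Minute boundaries passed: 38; those not divisible by 10: 38 − 3 = 35; dropped labels = 2 × 35 = 70.
Actual frame index = 70197 − 70 = 70127.

70127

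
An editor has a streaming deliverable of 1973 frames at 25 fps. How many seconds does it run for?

78.92 seconds

Running time = 1973 / (25) = 78.92 s.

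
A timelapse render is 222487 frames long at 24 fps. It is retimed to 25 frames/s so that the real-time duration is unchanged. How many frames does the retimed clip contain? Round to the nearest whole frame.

231757 frames

Frames at target rate = 222487 × (25) / (24) = 5562175/24 ≈ 231757.292.
Nearest whole frame: 231757.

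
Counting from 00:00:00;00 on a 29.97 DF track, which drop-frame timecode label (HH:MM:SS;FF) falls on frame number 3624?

Ten DF minutes hold 17982 frames, so frame 3624 lies in block 0 (frames 0–17981) with 3624 frames into that block.
The block's first minute is 1800 frames and the rest 1798 each; 3624 frames reaches minute 2, so 0 × 18 + 2 × 2 = 4 labels have been skipped so far.
Adding those back, label number 3624 + 4 = 3628 at 30 labels/s is 120 s + 28 f = 0 h 2 min 0 s frame 28, i.e. 00:02:00;28.

00:02:00;28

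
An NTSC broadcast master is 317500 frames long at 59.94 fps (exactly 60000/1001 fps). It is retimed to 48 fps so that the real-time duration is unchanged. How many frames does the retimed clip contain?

Target frames = source frames × (target rate / source rate) = 317500 × (48)/(60000/1001) = 317500 × 1001/1250 = 254254.

254254 frames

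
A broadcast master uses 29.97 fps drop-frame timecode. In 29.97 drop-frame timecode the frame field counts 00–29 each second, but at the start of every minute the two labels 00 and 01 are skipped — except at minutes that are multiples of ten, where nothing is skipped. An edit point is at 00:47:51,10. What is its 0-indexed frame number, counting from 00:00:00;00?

86054

As if non-drop at 30 labels/s: (0 × 3600 + 47 × 60 + 51) × 30 + 10 = 86140.
Minute boundaries passed: 47; those not divisible by 10: 47 − 4 = 43; dropped labels = 2 × 43 = 86.
Actual frame index = 86140 − 86 = 86054.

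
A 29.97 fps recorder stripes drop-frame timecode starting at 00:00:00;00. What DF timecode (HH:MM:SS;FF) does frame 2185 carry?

00:01:12;27

Each 10-minute DF block holds 10 × 60 × 30 − 9 × 2 = 17982 frames. 2185 ÷ 17982 → 0 full blocks, remainder 2185.
Within the partial block the first minute is 1800 frames and each further minute 1798, so 1 further minute boundary passed. Total skipped labels = 18 × 0 + 2 × 1 = 2.
Non-drop label index = 2185 + 2 = 2187; at 30 labels/s that is 00:01:12:27, i.e. DF 00:01:12;27.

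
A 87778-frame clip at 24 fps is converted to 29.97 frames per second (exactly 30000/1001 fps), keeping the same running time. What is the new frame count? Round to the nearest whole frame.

109613 frames

Frames at target rate = 87778 × (30000/1001) / (24) = 109722500/1001 ≈ 109612.887.
Nearest whole frame: 109613.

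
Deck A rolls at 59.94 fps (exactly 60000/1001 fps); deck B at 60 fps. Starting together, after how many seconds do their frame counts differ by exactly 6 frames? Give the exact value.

The gap grows by |60 − 60000/1001| = 60/1001 frames per second.
Time for a 6-frame gap: 6 ÷ (60/1001) = 100.1 s.

100.1 seconds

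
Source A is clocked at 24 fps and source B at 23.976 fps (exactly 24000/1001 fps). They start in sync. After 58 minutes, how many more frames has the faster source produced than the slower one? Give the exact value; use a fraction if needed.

83520/1001 frames

58 min = 3480 s.
A emits 24 × 3480 = 83520 frames; B emits 24000/1001 × 3480 = 83520000/1001.
Difference = 83520/1001 frames (≈ 83.4366); B is behind A.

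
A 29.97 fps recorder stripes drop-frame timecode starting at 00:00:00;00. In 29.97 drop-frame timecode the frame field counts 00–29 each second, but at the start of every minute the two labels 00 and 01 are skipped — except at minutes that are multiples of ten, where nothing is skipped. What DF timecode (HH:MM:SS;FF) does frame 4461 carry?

00:02:28;25

Each 10-minute DF block holds 10 × 60 × 30 − 9 × 2 = 17982 frames. 4461 ÷ 17982 → 0 full blocks, remainder 4461.
Within the partial block the first minute is 1800 frames and each further minute 1798, so 2 further minute boundaries passed. Total skipped labels = 18 × 0 + 2 × 2 = 4.
Non-drop label index = 4461 + 4 = 4465; at 30 labels/s that is 00:02:28:25, i.e. DF 00:02:28;25.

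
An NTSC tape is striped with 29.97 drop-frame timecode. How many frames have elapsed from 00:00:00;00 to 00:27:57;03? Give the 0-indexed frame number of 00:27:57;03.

50263

Complete 10-minute blocks: 2, each 17982 frames → 35964.
Remaining 7 whole minutes in the current block: 1800 + 6 × 1798 = 12588 frames.
Within the current minute: 57 × 30 + 3 − 2 = 1711 (labels ;00/;01 skipped at this minute). Total = 35964 + 12588 + 1711 = 50263.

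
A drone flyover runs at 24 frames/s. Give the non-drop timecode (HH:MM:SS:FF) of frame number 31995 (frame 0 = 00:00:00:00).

31995 ÷ 24 = 1333 full seconds, remainder 3 frames.
1333 s = 0 h 22 min 13 s.
Timecode: 00:22:13:03.

00:22:13:03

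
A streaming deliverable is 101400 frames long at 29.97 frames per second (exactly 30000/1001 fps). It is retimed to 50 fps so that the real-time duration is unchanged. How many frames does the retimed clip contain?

Target frames = source frames × (target rate / source rate) = 101400 × (50)/(30000/1001) = 101400 × 1001/600 = 169169.

169169 frames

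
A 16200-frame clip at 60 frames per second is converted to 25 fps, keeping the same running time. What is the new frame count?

6750 frames

Target frames = source frames × (target rate / source rate) = 16200 × (25)/(60) = 16200 × 5/12 = 6750.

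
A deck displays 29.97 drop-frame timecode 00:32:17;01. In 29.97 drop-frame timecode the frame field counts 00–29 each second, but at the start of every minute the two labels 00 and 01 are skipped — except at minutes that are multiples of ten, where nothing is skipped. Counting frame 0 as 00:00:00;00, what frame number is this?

58053

Complete 10-minute blocks: 3, each 17982 frames → 53946.
Remaining 2 whole minutes in the current block: 1800 + 1 × 1798 = 3598 frames.
Within the current minute: 17 × 30 + 1 − 2 = 509 (labels ;00/;01 skipped at this minute). Total = 53946 + 3598 + 509 = 58053.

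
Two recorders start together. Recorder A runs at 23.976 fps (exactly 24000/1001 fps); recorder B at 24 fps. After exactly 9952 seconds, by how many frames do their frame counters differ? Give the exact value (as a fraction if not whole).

238848/1001 frames

A emits 24000/1001 × 9952 = 238848000/1001 frames; B emits 24 × 9952 = 238848.
Difference = 238848/1001 frames (≈ 238.6094); B is ahead of A.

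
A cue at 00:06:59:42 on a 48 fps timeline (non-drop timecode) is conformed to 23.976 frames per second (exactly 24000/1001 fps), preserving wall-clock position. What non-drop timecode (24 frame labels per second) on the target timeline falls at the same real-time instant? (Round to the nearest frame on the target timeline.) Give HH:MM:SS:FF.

Source frame index: (0×3600 + 6×60 + 59) × 48 + 42 = 20154.
Real time: 20154 / (48) = 3359/8 s.
Target frame: (3359/8) × (24000/1001) = 10077000/1001 ≈ 10066.933 → 10067.
At 24 labels/s: frame 10067 → 00:06:59:11.

00:06:59:11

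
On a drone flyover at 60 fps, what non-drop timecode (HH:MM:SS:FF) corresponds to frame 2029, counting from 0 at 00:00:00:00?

2029 ÷ 60 = 33 full seconds, remainder 49 frames.
33 s = 0 h 0 min 33 s.
Timecode: 00:00:33:49.

00:00:33:49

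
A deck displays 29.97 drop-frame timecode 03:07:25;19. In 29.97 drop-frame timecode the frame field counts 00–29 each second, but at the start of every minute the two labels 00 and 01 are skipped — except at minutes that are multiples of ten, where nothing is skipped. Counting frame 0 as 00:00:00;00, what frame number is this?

337031

Complete 10-minute blocks: 18, each 17982 frames → 323676.
Remaining 7 whole minutes in the current block: 1800 + 6 × 1798 = 12588 frames.
Within the current minute: 25 × 30 + 19 − 2 = 767 (labels ;00/;01 skipped at this minute). Total = 323676 + 12588 + 767 = 337031.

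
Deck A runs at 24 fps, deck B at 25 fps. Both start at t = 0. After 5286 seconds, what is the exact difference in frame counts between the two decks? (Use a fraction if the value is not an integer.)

5286 frames

A emits 24 × 5286 = 126864 frames; B emits 25 × 5286 = 132150.
Difference = 5286 frames; B is ahead of A.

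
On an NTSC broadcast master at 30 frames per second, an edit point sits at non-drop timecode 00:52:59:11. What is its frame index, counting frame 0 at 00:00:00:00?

Total seconds to the label: (0 × 3600 + 52 × 60 + 59) = 3179.
Frame index = 3179 × 30 + 11 = 95381.

95381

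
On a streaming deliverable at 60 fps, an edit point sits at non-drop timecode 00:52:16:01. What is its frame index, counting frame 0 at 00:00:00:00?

188161

Total seconds to the label: (0 × 3600 + 52 × 60 + 16) = 3136.
Frame index = 3136 × 60 + 1 = 188161.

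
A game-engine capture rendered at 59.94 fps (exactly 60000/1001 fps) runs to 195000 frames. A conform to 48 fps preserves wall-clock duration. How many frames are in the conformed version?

156156 frames

Target frames = source frames × (target rate / source rate) = 195000 × (48)/(60000/1001) = 195000 × 1001/1250 = 156156.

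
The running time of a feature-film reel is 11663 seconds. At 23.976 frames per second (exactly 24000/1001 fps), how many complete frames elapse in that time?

Frames = 11663 × 24000/1001 = 279912000/1001 ≈ 279632.3676.
Complete frames: 279632.

279632 frames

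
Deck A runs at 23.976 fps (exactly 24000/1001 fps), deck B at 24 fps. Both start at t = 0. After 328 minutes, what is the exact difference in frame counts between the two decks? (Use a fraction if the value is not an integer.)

472320/1001 frames

328 min = 19680 s.
A emits 24000/1001 × 19680 = 472320000/1001 frames; B emits 24 × 19680 = 472320.
Difference = 472320/1001 frames (≈ 471.8482); B is ahead of A.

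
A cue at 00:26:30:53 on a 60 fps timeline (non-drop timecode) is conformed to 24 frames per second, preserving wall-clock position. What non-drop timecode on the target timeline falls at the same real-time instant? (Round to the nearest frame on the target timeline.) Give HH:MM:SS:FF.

00:26:30:21

Source frame index: (0×3600 + 26×60 + 30) × 60 + 53 = 95453.
Real time: 95453 / (60) = 95453/60 s.
Target frame: (95453/60) × (24) = 190906/5 ≈ 38181.200 → 38181.
At 24 labels/s: frame 38181 → 00:26:30:21.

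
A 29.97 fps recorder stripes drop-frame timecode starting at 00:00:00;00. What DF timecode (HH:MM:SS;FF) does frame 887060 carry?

Ten DF minutes hold 17982 frames, so frame 887060 lies in block 49 (frames 881118–899099) with 5942 frames into that block.
The block's first minute is 1800 frames and the rest 1798 each; 5942 frames reaches minute 3, so 49 × 18 + 3 × 2 = 888 labels have been skipped so far.
Adding those back, label number 887060 + 888 = 887948 at 30 labels/s is 29598 s + 8 f = 8 h 13 min 18 s frame 8, i.e. 08:13:18;08.

08:13:18;08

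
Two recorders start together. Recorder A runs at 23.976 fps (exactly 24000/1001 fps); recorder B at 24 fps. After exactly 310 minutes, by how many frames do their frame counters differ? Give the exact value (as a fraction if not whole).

310 min = 18600 s.
A emits 24000/1001 × 18600 = 446400000/1001 frames; B emits 24 × 18600 = 446400.
Difference = 446400/1001 frames (≈ 445.9540); B is ahead of A.

446400/1001 frames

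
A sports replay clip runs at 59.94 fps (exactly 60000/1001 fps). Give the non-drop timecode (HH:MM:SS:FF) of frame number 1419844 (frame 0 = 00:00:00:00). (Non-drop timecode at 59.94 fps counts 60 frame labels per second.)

1419844 ÷ 60 = 23664 full seconds, remainder 4 frames.
23664 s = 6 h 34 min 24 s.
Timecode: 06:34:24:04.

06:34:24:04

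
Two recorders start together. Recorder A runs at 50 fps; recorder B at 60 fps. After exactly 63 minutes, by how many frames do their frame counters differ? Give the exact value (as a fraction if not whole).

63 min = 3780 s.
A emits 50 × 3780 = 189000 frames; B emits 60 × 3780 = 226800.
Difference = 37800 frames; B is ahead of A.

37800 frames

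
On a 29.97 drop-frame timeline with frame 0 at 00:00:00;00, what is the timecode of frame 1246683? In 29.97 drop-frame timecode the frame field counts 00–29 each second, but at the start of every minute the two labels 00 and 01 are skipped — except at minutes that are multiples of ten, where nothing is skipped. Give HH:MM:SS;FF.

Each 10-minute DF block holds 10 × 60 × 30 − 9 × 2 = 17982 frames. 1246683 ÷ 17982 → 69 full blocks, remainder 5925.
Within the partial block the first minute is 1800 frames and each further minute 1798, so 3 further minute boundaries passed. Total skipped labels = 18 × 69 + 2 × 3 = 1248.
Non-drop label index = 1246683 + 1248 = 1247931; at 30 labels/s that is 11:33:17:21, i.e. DF 11:33:17;21.

11:33:17;21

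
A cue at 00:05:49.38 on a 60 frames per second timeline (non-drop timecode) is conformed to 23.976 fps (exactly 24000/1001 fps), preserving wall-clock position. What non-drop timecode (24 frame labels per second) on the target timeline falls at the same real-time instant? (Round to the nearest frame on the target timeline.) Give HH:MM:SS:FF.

Source frame index: (0×3600 + 5×60 + 49) × 60 + 38 = 20978.
Real time: 20978 / (60) = 10489/30 s.
Target frame: (10489/30) × (24000/1001) = 8391200/1001 ≈ 8382.817 → 8383.
At 24 labels/s: frame 8383 → 00:05:49:07.

00:05:49:07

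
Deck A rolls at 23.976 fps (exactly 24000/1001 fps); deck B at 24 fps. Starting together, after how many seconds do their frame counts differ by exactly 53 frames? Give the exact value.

53053/24 seconds

The gap grows by |24 − 24000/1001| = 24/1001 frames per second.
Time for a 53-frame gap: 53 ÷ (24/1001) = 53053/24 s.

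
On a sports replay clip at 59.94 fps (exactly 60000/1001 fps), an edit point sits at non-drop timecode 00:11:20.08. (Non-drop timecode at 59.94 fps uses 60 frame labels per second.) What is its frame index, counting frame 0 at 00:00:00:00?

40808

Total seconds to the label: (0 × 3600 + 11 × 60 + 20) = 680.
Frame index = 680 × 60 + 8 = 40808.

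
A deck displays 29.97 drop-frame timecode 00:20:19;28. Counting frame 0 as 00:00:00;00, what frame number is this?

36562

As if non-drop at 30 labels/s: (0 × 3600 + 20 × 60 + 19) × 30 + 28 = 36598.
Minute boundaries passed: 20; those not divisible by 10: 20 − 2 = 18; dropped labels = 2 × 18 = 36.
Actual frame index = 36598 − 36 = 36562.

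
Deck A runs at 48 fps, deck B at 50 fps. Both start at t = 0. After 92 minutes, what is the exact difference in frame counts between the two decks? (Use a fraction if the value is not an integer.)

11040 frames

92 min = 5520 s.
A emits 48 × 5520 = 264960 frames; B emits 50 × 5520 = 276000.
Difference = 11040 frames; B is ahead of A.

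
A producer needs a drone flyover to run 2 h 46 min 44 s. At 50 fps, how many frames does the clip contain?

2 h 46 min 44 s = 10004 s.
Frames = 10004 × 50 = 500200.

500200 frames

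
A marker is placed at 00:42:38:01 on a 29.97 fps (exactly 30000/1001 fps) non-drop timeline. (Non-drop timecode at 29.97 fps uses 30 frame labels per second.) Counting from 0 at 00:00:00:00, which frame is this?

Total seconds to the label: (0 × 3600 + 42 × 60 + 38) = 2558.
Frame index = 2558 × 30 + 1 = 76741.

76741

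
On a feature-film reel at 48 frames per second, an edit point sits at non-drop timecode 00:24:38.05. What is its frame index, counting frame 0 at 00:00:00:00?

Total seconds to the label: (0 × 3600 + 24 × 60 + 38) = 1478.
Frame index = 1478 × 48 + 5 = 70949.

frame 70949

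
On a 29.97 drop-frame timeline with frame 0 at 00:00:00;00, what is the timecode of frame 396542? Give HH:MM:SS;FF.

Ten DF minutes hold 17982 frames, so frame 396542 lies in block 22 (frames 395604–413585) with 938 frames into that block.
The block's first minute is 1800 frames and the rest 1798 each; 938 frames reaches minute 0, so 22 × 18 + 0 × 2 = 396 labels have been skipped so far.
Adding those back, label number 396542 + 396 = 396938 at 30 labels/s is 13231 s + 8 f = 3 h 40 min 31 s frame 8, i.e. 03:40:31;08.

03:40:31;08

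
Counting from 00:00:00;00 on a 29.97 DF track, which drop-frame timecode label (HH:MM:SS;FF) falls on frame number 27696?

Ten DF minutes hold 17982 frames, so frame 27696 lies in block 1 (frames 17982–35963) with 9714 frames into that block.
The block's first minute is 1800 frames and the rest 1798 each; 9714 frames reaches minute 5, so 1 × 18 + 5 × 2 = 28 labels have been skipped so far.
Adding those back, label number 27696 + 28 = 27724 at 30 labels/s is 924 s + 4 f = 0 h 15 min 24 s frame 4, i.e. 00:15:24;04.

00:15:24;04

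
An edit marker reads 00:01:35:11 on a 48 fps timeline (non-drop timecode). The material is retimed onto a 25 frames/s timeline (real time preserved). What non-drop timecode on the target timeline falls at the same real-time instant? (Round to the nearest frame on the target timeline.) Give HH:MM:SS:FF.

Source frame index: (0×3600 + 1×60 + 35) × 48 + 11 = 4571.
Real time: 4571 / (48) = 4571/48 s.
Target frame: (4571/48) × (25) = 114275/48 ≈ 2380.729 → 2381.
At 25 labels/s: frame 2381 → 00:01:35:06.

00:01:35:06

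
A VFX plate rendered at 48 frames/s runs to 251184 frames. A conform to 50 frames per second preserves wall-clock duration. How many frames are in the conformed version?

261650 frames

Target frames = source frames × (target rate / source rate) = 251184 × (50)/(48) = 251184 × 25/24 = 261650.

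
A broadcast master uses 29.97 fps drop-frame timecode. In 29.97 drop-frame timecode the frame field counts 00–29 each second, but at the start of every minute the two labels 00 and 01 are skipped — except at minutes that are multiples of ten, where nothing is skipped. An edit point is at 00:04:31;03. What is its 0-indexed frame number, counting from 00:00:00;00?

8125

Complete 10-minute blocks: 0, each 17982 frames → 0.
Remaining 4 whole minutes in the current block: 1800 + 3 × 1798 = 7194 frames.
Within the current minute: 31 × 30 + 3 − 2 = 931 (labels ;00/;01 skipped at this minute). Total = 0 + 7194 + 931 = 8125.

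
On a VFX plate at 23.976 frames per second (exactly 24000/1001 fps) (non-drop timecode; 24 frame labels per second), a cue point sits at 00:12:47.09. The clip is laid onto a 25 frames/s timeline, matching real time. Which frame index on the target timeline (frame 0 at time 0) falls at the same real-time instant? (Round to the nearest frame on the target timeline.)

frame 19204

Source frame index: (0×3600 + 12×60 + 47) × 24 + 9 = 18417.
Real time: 18417 / (24000/1001) = 6145139/8000 s.
Target frame: (6145139/8000) × (25) = 6145139/320 ≈ 19203.559 → 19204.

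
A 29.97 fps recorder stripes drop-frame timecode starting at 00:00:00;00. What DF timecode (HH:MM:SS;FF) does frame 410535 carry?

Each 10-minute DF block holds 10 × 60 × 30 − 9 × 2 = 17982 frames. 410535 ÷ 17982 → 22 full blocks, remainder 14931.
Within the partial block the first minute is 1800 frames and each further minute 1798, so 8 further minute boundaries passed. Total skipped labels = 18 × 22 + 2 × 8 = 412.
Non-drop label index = 410535 + 412 = 410947; at 30 labels/s that is 03:48:18:07, i.e. DF 03:48:18;07.

03:48:18;07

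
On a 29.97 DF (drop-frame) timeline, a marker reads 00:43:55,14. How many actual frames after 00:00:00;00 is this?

As if non-drop at 30 labels/s: (0 × 3600 + 43 × 60 + 55) × 30 + 14 = 79064.
Minute boundaries passed: 43; those not divisible by 10: 43 − 4 = 39; dropped labels = 2 × 39 = 78.
Actual frame index = 79064 − 78 = 78986.

78986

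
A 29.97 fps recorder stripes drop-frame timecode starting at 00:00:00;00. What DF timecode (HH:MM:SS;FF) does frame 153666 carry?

Ten DF minutes hold 17982 frames, so frame 153666 lies in block 8 (frames 143856–161837) with 9810 frames into that block.
The block's first minute is 1800 frames and the rest 1798 each; 9810 frames reaches minute 5, so 8 × 18 + 5 × 2 = 154 labels have been skipped so far.
Adding those back, label number 153666 + 154 = 153820 at 30 labels/s is 5127 s + 10 f = 1 h 25 min 27 s frame 10, i.e. 01:25:27;10.

01:25:27;10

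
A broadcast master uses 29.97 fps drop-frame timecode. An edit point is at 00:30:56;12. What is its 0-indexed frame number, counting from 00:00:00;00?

55638

As if non-drop at 30 labels/s: (0 × 3600 + 30 × 60 + 56) × 30 + 12 = 55692.
Minute boundaries passed: 30; those not divisible by 10: 30 − 3 = 27; dropped labels = 2 × 27 = 54.
Actual frame index = 55692 − 54 = 55638.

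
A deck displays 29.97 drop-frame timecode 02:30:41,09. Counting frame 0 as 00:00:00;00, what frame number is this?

As if non-drop at 30 labels/s: (2 × 3600 + 30 × 60 + 41) × 30 + 9 = 271239.
Minute boundaries passed: 150; those not divisible by 10: 150 − 15 = 135; dropped labels = 2 × 135 = 270.
Actual frame index = 271239 − 270 = 270969.

270969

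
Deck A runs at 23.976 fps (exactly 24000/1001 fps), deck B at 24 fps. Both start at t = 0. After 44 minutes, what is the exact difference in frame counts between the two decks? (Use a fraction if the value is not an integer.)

44 min = 2640 s.
A emits 24000/1001 × 2640 = 5760000/91 frames; B emits 24 × 2640 = 63360.
Difference = 5760/91 frames (≈ 63.2967); B is ahead of A.

5760/91 frames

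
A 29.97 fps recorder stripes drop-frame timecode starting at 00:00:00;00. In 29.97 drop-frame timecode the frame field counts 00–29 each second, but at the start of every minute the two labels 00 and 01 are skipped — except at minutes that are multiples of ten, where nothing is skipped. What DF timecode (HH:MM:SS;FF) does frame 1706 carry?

00:00:56;26

Ten DF minutes hold 17982 frames, so frame 1706 lies in block 0 (frames 0–17981) with 1706 frames into that block.
The block's first minute is 1800 frames and the rest 1798 each; 1706 frames reaches minute 0, so 0 × 18 + 0 × 2 = 0 labels have been skipped so far.
Adding those back, label number 1706 + 0 = 1706 at 30 labels/s is 56 s + 26 f = 0 h 0 min 56 s frame 26, i.e. 00:00:56;26.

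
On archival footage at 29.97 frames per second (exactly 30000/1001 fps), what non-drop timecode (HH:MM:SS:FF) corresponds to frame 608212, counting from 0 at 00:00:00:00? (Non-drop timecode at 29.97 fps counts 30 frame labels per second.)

05:37:53:22

608212 ÷ 30 = 20273 full seconds, remainder 22 frames.
20273 s = 5 h 37 min 53 s.
Timecode: 05:37:53:22.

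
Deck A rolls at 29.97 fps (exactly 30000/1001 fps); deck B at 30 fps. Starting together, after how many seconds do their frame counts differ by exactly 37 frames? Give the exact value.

37037/30 seconds

The gap grows by |30 − 30000/1001| = 30/1001 frames per second.
Time for a 37-frame gap: 37 ÷ (30/1001) = 37037/30 s.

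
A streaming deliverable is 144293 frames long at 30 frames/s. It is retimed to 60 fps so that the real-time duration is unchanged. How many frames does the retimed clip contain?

Target frames = source frames × (target rate / source rate) = 144293 × (60)/(30) = 144293 × 2 = 288586.

288586 frames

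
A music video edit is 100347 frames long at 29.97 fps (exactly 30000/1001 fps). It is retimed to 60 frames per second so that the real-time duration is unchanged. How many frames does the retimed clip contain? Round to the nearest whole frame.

Frames at target rate = 100347 × (60) / (30000/1001) = 100447347/500 ≈ 200894.694.
Nearest whole frame: 200895.

200895 frames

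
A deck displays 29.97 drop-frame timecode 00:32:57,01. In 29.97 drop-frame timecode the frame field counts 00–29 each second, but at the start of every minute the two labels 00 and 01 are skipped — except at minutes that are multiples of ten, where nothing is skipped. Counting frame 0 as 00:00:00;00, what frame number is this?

59253

As if non-drop at 30 labels/s: (0 × 3600 + 32 × 60 + 57) × 30 + 1 = 59311.
Minute boundaries passed: 32; those not divisible by 10: 32 − 3 = 29; dropped labels = 2 × 29 = 58.
Actual frame index = 59311 − 58 = 59253.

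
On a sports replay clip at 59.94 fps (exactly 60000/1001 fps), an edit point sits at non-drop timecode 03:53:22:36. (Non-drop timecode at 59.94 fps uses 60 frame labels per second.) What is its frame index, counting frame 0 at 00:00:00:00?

frame 840156

Total seconds to the label: (3 × 3600 + 53 × 60 + 22) = 14002.
Frame index = 14002 × 60 + 36 = 840156.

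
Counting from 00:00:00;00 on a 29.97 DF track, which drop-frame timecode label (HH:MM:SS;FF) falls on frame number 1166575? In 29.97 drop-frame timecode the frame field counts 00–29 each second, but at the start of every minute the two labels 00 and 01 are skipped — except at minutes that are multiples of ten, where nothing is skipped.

Ten DF minutes hold 17982 frames, so frame 1166575 lies in block 64 (frames 1150848–1168829) with 15727 frames into that block.
The block's first minute is 1800 frames and the rest 1798 each; 15727 frames reaches minute 8, so 64 × 18 + 8 × 2 = 1168 labels have been skipped so far.
Adding those back, label number 1166575 + 1168 = 1167743 at 30 labels/s is 38924 s + 23 f = 10 h 48 min 44 s frame 23, i.e. 10:48:44;23.

10:48:44;23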